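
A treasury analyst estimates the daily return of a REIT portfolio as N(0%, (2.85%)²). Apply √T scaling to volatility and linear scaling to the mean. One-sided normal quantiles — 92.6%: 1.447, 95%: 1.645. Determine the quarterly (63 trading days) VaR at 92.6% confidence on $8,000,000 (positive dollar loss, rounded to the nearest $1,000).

$2,619,000

σ_{63d} = 2.85% × √63 = 22.621%.
VaR = 1.447 × 22.621% = 32.733%.
On $8,000,000: 0.32733 × $8,000,000 = $2,618,640.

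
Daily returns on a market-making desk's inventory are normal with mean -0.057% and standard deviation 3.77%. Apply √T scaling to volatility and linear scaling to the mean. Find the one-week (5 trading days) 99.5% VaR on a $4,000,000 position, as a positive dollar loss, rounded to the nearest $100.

$880,000

At 99.5%, z = 2.576.
σ_{5d} = 3.77% × √5 = 8.430%; μ_{5d} = 5 × -0.057% = -0.285%.
VaR = −(-0.285%) + 2.576 × 8.430% = 22.001%.
On $4,000,000: 0.22001 × $4,000,000 = $880,040.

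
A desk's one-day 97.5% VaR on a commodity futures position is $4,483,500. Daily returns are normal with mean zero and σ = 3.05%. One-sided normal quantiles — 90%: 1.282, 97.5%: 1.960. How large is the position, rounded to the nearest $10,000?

VaR as a fraction of value: z·σ = 1.960 × 3.05% = 5.978%.
Position = $4,483,500 / 0.05978 = $75,000,000.

$75,000,000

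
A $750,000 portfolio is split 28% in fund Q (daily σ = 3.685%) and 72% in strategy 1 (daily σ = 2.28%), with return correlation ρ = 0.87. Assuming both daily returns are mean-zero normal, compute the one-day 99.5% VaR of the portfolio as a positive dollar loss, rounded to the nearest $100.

$50,000

σ_p² = 0.28²·3.685² + 0.72²·2.28² + 2·0.87·0.28·0.72·3.685·2.28 = 6.7067 (%²).
σ_p = √6.7067 = 2.590%.
At 99.5%, z = 2.576.
VaR = 2.576 × 2.590% = 6.672%; on $750,000 that is $50,040.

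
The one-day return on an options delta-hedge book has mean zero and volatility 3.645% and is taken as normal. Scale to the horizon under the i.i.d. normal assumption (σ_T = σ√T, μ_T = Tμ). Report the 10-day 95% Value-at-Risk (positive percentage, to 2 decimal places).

18.96%

At 95%, z = 1.645.
σ_{10d} = 3.645% × √10 = 11.527%.
VaR = 1.645 × 11.527% = 18.962%.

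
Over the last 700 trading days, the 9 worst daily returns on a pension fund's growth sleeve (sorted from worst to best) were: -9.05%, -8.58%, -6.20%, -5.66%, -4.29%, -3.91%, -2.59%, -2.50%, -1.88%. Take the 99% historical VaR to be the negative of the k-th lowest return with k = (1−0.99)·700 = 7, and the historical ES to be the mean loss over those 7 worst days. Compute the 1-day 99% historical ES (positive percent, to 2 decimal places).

The 7 worst returns sum to -40.28%.
ES = −(-40.28%) / 7 = 5.7542…% ≈ 5.75%.

5.75%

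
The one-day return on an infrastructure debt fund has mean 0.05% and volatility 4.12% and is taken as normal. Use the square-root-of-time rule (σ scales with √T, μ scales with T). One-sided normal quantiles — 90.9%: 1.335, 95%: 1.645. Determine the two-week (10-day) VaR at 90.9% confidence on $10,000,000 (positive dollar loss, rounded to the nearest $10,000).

$1,690,000

σ_{10d} = 4.12% × √10 = 13.029%; μ_{10d} = 10 × 0.05% = 0.500%.
VaR = −(0.500%) + 1.335 × 13.029% = 16.894%.
On $10,000,000: 0.16894 × $10,000,000 = $1,689,400.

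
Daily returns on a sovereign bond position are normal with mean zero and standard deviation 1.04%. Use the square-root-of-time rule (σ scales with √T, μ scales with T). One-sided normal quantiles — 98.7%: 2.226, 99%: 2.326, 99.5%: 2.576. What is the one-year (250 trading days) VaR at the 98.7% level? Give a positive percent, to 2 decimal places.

σ_{250d} = 1.04% × √250 = 16.444%.
VaR = 2.226 × 16.444% = 36.604%.

36.60%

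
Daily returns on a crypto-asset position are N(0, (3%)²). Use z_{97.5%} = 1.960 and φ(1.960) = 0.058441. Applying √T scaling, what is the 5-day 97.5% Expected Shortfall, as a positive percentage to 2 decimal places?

15.68%

σ_{5d} = 3% × √5 = 6.708%.
ES multiplier = φ(z)/(1−α) = 0.058441/0.025 = 2.338.
ES = 6.708% × 2.338 = 15.683%.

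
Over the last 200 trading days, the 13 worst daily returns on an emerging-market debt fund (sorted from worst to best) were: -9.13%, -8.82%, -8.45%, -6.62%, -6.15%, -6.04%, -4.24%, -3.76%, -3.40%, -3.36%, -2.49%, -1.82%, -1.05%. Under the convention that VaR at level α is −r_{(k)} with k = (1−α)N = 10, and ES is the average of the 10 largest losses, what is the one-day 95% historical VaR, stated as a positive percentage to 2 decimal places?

k = 10; the 10th lowest return is -3.36%, so VaR = 3.36%.

3.36%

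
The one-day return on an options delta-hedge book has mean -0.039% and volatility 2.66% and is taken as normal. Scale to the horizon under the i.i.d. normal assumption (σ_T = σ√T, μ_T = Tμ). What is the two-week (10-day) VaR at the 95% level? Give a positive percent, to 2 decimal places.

14.23%

At 95%, z = 1.645.
σ_{10d} = 2.66% × √10 = 8.412%; μ_{10d} = 10 × -0.039% = -0.390%.
VaR = −(-0.390%) + 1.645 × 8.412% = 14.228%.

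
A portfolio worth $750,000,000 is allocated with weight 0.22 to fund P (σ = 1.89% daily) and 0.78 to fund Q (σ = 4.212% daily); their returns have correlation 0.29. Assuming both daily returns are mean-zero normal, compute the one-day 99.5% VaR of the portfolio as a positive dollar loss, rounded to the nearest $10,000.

$66,250,000

σ_p² = 0.22²·1.89² + 0.78²·4.212² + 2·0.29·0.22·0.78·1.89·4.212 = 11.7588 (%²).
σ_p = √11.7588 = 3.429%.
At 99.5%, z = 2.576.
VaR = 2.576 × 3.429% = 8.833%; on $750,000,000 that is $66,247,500.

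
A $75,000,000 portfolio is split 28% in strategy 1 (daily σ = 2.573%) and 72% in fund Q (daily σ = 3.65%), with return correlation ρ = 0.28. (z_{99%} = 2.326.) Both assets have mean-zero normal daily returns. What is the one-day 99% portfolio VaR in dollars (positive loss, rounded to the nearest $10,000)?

$5,080,000

σ_p² = 0.28²·2.573² + 0.72²·3.65² + 2·0.28·0.28·0.72·2.573·3.65 = 8.4857 (%²).
σ_p = √8.4857 = 2.913%.
VaR = 2.326 × 2.913% = 6.776%; on $75,000,000 that is $5,082,000.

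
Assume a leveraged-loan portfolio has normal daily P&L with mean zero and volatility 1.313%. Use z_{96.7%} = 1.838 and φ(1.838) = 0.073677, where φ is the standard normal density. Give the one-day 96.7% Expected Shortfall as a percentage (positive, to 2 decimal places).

2.93%

Tail multiplier: φ(z)/(1−α) = 0.073677 / 0.033 = 2.233.
ES = 1.313% × 2.233 = 2.932%.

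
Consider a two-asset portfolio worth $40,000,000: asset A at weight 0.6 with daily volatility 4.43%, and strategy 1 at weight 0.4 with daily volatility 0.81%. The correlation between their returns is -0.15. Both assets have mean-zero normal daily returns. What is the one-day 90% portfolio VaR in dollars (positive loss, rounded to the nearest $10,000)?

σ_p² = 0.6²·4.43² + 0.4²·0.81² + 2·-0.15·0.6·0.4·4.43·0.81 = 6.9116 (%²).
σ_p = √6.9116 = 2.629%.
At 90%, z = 1.282.
VaR = 1.282 × 2.629% = 3.370%; on $40,000,000 that is $1,348,000.

$1,350,000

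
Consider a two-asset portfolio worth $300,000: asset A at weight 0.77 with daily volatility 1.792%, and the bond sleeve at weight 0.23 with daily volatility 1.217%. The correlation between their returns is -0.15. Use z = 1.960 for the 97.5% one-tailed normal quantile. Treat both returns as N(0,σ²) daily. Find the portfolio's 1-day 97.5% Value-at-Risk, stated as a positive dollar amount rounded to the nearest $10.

$8,030

σ_p² = 0.77²·1.792² + 0.23²·1.217² + 2·-0.15·0.77·0.23·1.792·1.217 = 1.8664 (%²).
σ_p = √1.8664 = 1.366%.
VaR = 1.960 × 1.366% = 2.677%; on $300,000 that is $8,031.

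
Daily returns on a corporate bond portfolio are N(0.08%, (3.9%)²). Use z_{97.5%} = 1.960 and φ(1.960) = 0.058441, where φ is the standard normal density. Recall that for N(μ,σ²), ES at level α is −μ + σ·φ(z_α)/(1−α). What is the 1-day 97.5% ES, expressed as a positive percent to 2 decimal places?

9.04%

Tail multiplier: φ(z)/(1−α) = 0.058441 / 0.025 = 2.338.
ES = −(0.08%) + 3.9% × 2.338 = 9.038%.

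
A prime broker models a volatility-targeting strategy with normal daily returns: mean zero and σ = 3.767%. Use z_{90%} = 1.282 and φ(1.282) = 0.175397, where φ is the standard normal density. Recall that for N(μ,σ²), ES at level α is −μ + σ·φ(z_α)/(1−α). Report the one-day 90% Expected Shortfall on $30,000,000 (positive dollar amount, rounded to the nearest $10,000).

Tail multiplier: φ(z)/(1−α) = 0.175397 / 0.1 = 1.754.
ES = 3.767% × 1.754 = 6.607%.
On $30,000,000: 0.06607 × $30,000,000 = $1,982,100.

$1,980,000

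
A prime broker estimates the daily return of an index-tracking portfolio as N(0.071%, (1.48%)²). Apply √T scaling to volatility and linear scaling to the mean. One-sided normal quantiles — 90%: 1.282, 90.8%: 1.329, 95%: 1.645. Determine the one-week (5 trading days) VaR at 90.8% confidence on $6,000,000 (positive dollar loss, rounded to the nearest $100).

$242,600

σ_{5d} = 1.48% × √5 = 3.309%; μ_{5d} = 5 × 0.071% = 0.355%.
VaR = −(0.355%) + 1.329 × 3.309% = 4.043%.
On $6,000,000: 0.04043 × $6,000,000 = $242,580.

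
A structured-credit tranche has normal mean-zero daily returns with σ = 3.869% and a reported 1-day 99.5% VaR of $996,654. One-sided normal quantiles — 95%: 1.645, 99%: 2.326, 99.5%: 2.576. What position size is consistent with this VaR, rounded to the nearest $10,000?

VaR as a fraction of value: z·σ = 2.576 × 3.869% = 9.96654%.
Position = $996,654 / 0.0996654 = $9,999,996.

$10,000,000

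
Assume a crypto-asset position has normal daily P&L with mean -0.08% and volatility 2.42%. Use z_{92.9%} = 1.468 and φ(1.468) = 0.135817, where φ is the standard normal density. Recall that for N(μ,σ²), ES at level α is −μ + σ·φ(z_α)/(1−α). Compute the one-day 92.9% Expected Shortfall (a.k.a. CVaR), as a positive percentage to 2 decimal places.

Tail multiplier: φ(z)/(1−α) = 0.135817 / 0.071 = 1.913.
ES = −(-0.08%) + 2.42% × 1.913 = 4.709%.

4.71%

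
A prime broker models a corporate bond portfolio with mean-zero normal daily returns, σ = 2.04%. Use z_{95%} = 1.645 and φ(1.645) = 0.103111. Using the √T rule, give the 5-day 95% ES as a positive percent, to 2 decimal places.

σ_{5d} = 2.04% × √5 = 4.562%.
ES multiplier = φ(z)/(1−α) = 0.103111/0.05 = 2.062.
ES = 4.562% × 2.062 = 9.407%.

9.41%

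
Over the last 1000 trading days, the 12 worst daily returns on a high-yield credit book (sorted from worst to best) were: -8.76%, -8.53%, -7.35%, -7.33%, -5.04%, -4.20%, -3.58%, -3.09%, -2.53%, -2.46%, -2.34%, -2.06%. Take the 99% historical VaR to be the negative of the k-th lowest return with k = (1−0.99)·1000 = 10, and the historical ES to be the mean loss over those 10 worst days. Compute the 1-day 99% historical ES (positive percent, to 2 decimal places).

The 10 worst returns sum to -52.87%.
ES = −(-52.87%) / 10 = 5.287% ≈ 5.29%.

5.29%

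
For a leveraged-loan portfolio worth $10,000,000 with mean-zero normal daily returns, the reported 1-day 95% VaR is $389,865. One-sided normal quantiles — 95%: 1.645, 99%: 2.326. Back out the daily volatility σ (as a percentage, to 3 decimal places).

2.370%

VaR as a fraction: $389,865 / $10,000,000 = 3.899%.
σ = VaR / z = 3.899% / 1.645 = 2.370%.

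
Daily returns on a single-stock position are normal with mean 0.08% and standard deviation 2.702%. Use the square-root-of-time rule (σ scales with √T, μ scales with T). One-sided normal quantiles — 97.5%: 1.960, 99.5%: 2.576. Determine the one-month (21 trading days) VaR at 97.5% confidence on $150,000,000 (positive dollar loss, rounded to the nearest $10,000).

σ_{21d} = 2.702% × √21 = 12.382%; μ_{21d} = 21 × 0.08% = 1.680%.
VaR = −(1.680%) + 1.960 × 12.382% = 22.589%.
On $150,000,000: 0.22589 × $150,000,000 = $33,883,500.

$33,880,000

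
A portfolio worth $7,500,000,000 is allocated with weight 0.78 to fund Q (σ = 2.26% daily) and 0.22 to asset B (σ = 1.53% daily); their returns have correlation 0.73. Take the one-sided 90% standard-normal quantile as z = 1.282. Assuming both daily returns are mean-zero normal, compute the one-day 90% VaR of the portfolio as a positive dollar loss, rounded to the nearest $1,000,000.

σ_p² = 0.78²·2.26² + 0.22²·1.53² + 2·0.73·0.78·0.22·2.26·1.53 = 4.0871 (%²).
σ_p = √4.0871 = 2.022%.
VaR = 1.282 × 2.022% = 2.592%; on $7,500,000,000 that is $194,400,000.

$194,000,000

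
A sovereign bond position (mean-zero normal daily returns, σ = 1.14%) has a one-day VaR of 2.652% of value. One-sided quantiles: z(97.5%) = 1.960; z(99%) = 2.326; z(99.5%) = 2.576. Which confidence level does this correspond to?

Implied z = VaR/σ = 2.652 / 1.14 = 2.326.
This matches z(99%) = 2.326.

99%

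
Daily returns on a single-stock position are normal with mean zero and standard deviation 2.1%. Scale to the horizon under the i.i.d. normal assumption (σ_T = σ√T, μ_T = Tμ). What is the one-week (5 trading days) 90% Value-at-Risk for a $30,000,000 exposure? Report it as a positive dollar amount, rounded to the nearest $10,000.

$1,810,000

At 90%, z = 1.282.
σ_{5d} = 2.1% × √5 = 4.696%.
VaR = 1.282 × 4.696% = 6.020%.
On $30,000,000: 0.06020 × $30,000,000 = $1,806,000.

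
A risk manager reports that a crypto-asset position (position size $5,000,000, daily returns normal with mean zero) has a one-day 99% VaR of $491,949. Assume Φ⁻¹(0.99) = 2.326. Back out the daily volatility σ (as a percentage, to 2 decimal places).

4.23%

VaR as a fraction: $491,949 / $5,000,000 = 9.839%.
σ = VaR / z = 9.839% / 2.326 = 4.230%.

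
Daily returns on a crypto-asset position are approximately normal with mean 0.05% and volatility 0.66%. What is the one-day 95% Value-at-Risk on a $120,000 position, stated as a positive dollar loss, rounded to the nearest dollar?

$1,243

At 95% one-sided, z = 1.645.
VaR = −μ + z·σ = −(0.05%) + 1.645 × 0.66% = 1.036%.
On $120,000: 0.01036 × $120,000 = $1,243.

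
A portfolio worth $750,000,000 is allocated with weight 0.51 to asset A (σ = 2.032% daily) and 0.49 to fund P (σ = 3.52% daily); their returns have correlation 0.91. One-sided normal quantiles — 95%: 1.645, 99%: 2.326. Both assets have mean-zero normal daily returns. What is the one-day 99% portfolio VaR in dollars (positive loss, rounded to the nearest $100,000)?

σ_p² = 0.51²·2.032² + 0.49²·3.52² + 2·0.91·0.51·0.49·2.032·3.52 = 7.3020 (%²).
σ_p = √7.3020 = 2.702%.
VaR = 2.326 × 2.702% = 6.285%; on $750,000,000 that is $47,137,500.

$47,100,000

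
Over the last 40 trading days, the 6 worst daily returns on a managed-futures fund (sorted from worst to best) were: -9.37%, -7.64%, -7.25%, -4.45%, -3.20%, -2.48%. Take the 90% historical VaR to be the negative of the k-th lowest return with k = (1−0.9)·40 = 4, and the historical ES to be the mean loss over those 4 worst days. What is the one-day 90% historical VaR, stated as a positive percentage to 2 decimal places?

4.45%

k = 4; the 4th lowest return is -4.45%, so VaR = 4.45%.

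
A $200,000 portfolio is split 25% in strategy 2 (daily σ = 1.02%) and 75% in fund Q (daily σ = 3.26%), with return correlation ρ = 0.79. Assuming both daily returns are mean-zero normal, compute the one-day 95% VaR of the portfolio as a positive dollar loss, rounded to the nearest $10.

$8,720

σ_p² = 0.25²·1.02² + 0.75²·3.26² + 2·0.79·0.25·0.75·1.02·3.26 = 7.0281 (%²).
σ_p = √7.0281 = 2.651%.
At 95%, z = 1.645.
VaR = 1.645 × 2.651% = 4.361%; on $200,000 that is $8,722.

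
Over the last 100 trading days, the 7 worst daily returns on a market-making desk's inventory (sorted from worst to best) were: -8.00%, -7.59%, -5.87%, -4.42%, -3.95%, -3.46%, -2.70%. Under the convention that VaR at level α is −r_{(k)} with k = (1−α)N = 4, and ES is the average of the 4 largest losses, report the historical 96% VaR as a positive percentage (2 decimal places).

k = 4; the 4th lowest return is -4.42%, so VaR = 4.42%.

4.42%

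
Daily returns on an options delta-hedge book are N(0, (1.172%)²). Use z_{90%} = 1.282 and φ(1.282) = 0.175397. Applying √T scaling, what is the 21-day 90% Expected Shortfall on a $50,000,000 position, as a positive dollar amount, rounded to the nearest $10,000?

σ_{21d} = 1.172% × √21 = 5.371%.
ES multiplier = φ(z)/(1−α) = 0.175397/0.1 = 1.754.
ES = 5.371% × 1.754 = 9.421%; on $50,000,000: $4,710,500.

$4,710,000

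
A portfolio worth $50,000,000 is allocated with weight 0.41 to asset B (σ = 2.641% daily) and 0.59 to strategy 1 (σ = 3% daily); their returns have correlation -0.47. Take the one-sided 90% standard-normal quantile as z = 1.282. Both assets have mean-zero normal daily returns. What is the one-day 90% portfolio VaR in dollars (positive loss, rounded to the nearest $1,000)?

$1,014,000

σ_p² = 0.41²·2.641² + 0.59²·3² + 2·-0.47·0.41·0.59·2.641·3 = 2.5038 (%²).
σ_p = √2.5038 = 1.582%.
VaR = 1.282 × 1.582% = 2.028%; on $50,000,000 that is $1,014,000.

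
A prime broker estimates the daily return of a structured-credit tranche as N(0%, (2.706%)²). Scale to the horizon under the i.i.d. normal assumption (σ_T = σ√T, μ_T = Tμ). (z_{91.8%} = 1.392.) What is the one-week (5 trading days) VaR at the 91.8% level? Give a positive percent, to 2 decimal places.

σ_{5d} = 2.706% × √5 = 6.051%.
VaR = 1.392 × 6.051% = 8.423%.

8.42%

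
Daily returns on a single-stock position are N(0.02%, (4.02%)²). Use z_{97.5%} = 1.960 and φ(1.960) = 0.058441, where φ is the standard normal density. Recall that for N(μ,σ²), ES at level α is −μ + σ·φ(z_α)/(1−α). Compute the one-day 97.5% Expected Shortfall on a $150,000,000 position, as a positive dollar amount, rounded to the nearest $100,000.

$14,100,000

Tail multiplier: φ(z)/(1−α) = 0.058441 / 0.025 = 2.338.
ES = −(0.02%) + 4.02% × 2.338 = 9.379%.
On $150,000,000: 0.09379 × $150,000,000 = $14,068,500.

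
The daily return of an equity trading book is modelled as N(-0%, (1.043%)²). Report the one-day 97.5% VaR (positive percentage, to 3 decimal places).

At 97.5% one-sided, z = 1.960.
VaR = z·σ = 1.960 × 1.043% = 2.044%.

2.044%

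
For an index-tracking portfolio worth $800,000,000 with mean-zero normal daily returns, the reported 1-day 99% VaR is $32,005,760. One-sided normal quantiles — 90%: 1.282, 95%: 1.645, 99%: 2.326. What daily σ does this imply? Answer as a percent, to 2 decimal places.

VaR as a fraction: $32,005,760 / $800,000,000 = 4.001%.
σ = VaR / z = 4.001% / 2.326 = 1.720%.

1.72%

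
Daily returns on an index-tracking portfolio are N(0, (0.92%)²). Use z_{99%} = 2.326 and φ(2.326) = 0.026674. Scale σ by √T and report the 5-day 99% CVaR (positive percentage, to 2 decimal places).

5.49%

σ_{5d} = 0.92% × √5 = 2.057%.
ES multiplier = φ(z)/(1−α) = 0.026674/0.01 = 2.667.
ES = 2.057% × 2.667 = 5.486%.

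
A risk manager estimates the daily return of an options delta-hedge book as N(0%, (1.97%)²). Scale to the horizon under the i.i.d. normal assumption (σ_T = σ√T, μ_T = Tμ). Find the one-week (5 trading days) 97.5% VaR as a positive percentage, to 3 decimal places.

8.634%

At 97.5%, z = 1.960.
σ_{5d} = 1.97% × √5 = 4.405%.
VaR = 1.960 × 4.405% = 8.634%.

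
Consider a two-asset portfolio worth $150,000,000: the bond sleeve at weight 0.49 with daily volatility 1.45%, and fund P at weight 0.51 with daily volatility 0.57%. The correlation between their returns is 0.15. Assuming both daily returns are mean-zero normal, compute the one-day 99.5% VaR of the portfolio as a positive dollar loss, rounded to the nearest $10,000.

$3,120,000

σ_p² = 0.49²·1.45² + 0.51²·0.57² + 2·0.15·0.49·0.51·1.45·0.57 = 0.6513 (%²).
σ_p = √0.6513 = 0.807%.
At 99.5%, z = 2.576.
VaR = 2.576 × 0.807% = 2.079%; on $150,000,000 that is $3,118,500.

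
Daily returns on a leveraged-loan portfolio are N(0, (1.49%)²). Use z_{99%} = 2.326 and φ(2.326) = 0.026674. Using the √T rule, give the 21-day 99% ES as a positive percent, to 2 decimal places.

σ_{21d} = 1.49% × √21 = 6.828%.
ES multiplier = φ(z)/(1−α) = 0.026674/0.01 = 2.667.
ES = 6.828% × 2.667 = 18.210%.

18.21%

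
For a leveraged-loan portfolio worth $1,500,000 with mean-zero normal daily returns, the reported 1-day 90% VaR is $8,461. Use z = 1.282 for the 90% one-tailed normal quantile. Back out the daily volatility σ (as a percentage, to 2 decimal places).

0.44%

VaR as a fraction: $8,461 / $1,500,000 = 0.564%.
σ = VaR / z = 0.564% / 1.282 = 0.440%.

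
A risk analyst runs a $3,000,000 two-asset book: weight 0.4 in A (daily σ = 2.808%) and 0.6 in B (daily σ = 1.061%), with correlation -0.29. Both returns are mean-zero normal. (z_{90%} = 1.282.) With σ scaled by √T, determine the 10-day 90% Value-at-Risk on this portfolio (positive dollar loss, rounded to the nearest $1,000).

$136,000

σ_p = √(0.4²·2.808² + 0.6²·1.061² + 2·-0.29·0.4·0.6·2.808·1.061) = 1.119%.
σ_{10d} = 1.119% × √10 = 3.539%.
VaR = 1.282 × 3.539% = 4.537%; on $3,000,000 that is $136,110.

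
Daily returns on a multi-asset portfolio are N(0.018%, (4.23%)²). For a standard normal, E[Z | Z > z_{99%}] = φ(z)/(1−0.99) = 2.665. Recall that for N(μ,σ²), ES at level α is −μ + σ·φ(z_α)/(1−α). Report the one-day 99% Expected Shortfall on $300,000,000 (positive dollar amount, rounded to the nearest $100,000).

$33,800,000

ES = −(0.018%) + 4.23% × 2.665 = 11.255%.
On $300,000,000: 0.11255 × $300,000,000 = $33,765,000.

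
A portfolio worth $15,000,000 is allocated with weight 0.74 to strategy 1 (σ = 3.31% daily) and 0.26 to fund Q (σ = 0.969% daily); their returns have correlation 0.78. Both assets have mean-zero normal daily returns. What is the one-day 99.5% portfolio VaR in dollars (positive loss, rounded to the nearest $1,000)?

$1,024,000

σ_p² = 0.74²·3.31² + 0.26²·0.969² + 2·0.78·0.74·0.26·3.31·0.969 = 7.0257 (%²).
σ_p = √7.0257 = 2.651%.
At 99.5%, z = 2.576.
VaR = 2.576 × 2.651% = 6.829%; on $15,000,000 that is $1,024,350.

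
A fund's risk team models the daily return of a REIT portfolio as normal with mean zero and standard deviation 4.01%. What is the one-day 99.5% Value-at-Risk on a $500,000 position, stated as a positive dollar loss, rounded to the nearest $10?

$51,650

At 99.5% one-sided, z = 2.576.
VaR = z·σ = 2.576 × 4.01% = 10.330%.
On $500,000: 0.10330 × $500,000 = $51,650.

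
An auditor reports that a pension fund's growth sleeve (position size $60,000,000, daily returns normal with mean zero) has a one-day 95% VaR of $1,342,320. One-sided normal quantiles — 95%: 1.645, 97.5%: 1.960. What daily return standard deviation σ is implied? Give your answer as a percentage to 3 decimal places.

VaR as a fraction: $1,342,320 / $60,000,000 = 2.237%.
σ = VaR / z = 2.237% / 1.645 = 1.360%.

1.360%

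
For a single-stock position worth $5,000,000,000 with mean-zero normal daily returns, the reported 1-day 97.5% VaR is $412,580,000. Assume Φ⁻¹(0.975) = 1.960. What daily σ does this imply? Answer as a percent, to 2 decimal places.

4.21%

VaR as a fraction: $412,580,000 / $5,000,000,000 = 8.252%.
σ = VaR / z = 8.252% / 1.960 = 4.210%.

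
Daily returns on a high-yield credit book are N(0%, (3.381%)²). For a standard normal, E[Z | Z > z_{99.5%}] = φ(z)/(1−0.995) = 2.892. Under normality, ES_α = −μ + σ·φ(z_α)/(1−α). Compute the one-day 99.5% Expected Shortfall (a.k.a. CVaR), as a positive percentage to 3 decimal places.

9.778%

ES = 3.381% × 2.892 = 9.778%.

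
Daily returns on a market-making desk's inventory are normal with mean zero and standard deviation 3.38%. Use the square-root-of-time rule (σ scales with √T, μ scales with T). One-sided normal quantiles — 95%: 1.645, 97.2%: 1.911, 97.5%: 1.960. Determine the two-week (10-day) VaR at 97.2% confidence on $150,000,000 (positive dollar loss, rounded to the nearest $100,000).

$30,600,000

σ_{10d} = 3.38% × √10 = 10.688%.
VaR = 1.911 × 10.688% = 20.425%.
On $150,000,000: 0.20425 × $150,000,000 = $30,637,500.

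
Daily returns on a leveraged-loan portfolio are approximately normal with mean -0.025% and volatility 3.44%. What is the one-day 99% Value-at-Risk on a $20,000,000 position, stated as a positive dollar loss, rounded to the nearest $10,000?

$1,610,000

At 99% one-sided, z = 2.326.
VaR = −μ + z·σ = −(-0.025%) + 2.326 × 3.44% = 8.026%.
On $20,000,000: 0.08026 × $20,000,000 = $1,605,200.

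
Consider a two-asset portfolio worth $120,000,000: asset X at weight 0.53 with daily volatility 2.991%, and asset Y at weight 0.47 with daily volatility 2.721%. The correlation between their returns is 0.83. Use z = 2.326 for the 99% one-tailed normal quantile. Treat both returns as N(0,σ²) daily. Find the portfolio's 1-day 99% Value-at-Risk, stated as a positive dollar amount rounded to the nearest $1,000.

σ_p² = 0.53²·2.991² + 0.47²·2.721² + 2·0.83·0.53·0.47·2.991·2.721 = 7.5138 (%²).
σ_p = √7.5138 = 2.741%.
VaR = 2.326 × 2.741% = 6.376%; on $120,000,000 that is $7,651,200.

$7,651,000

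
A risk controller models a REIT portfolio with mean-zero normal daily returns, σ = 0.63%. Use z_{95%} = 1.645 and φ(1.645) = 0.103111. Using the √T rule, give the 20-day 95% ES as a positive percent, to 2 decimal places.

5.81%

σ_{20d} = 0.63% × √20 = 2.817%.
ES multiplier = φ(z)/(1−α) = 0.103111/0.05 = 2.062.
ES = 2.817% × 2.062 = 5.809%.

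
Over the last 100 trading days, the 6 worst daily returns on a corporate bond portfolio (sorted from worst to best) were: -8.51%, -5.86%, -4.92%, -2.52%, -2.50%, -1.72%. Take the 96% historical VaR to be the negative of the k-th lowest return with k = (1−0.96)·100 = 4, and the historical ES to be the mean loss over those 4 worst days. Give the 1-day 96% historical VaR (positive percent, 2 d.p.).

2.52%

k = 4; the 4th lowest return is -2.52%, so VaR = 2.52%.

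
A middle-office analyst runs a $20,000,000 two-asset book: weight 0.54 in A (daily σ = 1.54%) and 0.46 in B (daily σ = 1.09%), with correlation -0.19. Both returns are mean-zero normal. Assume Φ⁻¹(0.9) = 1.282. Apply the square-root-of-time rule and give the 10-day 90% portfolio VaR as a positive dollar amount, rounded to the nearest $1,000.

σ_p = √(0.54²·1.54² + 0.46²·1.09² + 2·-0.19·0.54·0.46·1.54·1.09) = 0.886%.
σ_{10d} = 0.886% × √10 = 2.802%.
VaR = 1.282 × 2.802% = 3.592%; on $20,000,000 that is $718,400.

$718,000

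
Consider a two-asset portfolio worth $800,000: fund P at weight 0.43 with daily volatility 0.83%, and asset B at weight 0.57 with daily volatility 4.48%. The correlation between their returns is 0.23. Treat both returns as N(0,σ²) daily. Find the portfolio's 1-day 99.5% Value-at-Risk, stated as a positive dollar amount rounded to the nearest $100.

$54,800

σ_p² = 0.43²·0.83² + 0.57²·4.48² + 2·0.23·0.43·0.57·0.83·4.48 = 7.0675 (%²).
σ_p = √7.0675 = 2.658%.
At 99.5%, z = 2.576.
VaR = 2.576 × 2.658% = 6.847%; on $800,000 that is $54,776.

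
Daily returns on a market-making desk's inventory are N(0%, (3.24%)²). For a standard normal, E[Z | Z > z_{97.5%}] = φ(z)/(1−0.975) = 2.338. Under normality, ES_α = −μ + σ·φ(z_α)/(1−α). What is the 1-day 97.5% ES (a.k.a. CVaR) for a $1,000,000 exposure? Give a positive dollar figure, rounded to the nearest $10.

$75,750

ES = 3.24% × 2.338 = 7.575%.
On $1,000,000: 0.07575 × $1,000,000 = $75,750.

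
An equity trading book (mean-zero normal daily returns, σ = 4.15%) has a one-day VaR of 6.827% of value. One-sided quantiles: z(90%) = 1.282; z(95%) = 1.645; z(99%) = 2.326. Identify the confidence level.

95%

Implied z = VaR/σ = 6.827 / 4.15 = 1.645.
This matches z(95%) = 1.645.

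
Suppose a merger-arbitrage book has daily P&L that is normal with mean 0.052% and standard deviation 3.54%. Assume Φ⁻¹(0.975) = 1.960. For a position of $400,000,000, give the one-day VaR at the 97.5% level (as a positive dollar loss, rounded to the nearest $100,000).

VaR = −μ + z·σ = −(0.052%) + 1.960 × 3.54% = 6.886%.
On $400,000,000: 0.06886 × $400,000,000 = $27,544,000.

$27,500,000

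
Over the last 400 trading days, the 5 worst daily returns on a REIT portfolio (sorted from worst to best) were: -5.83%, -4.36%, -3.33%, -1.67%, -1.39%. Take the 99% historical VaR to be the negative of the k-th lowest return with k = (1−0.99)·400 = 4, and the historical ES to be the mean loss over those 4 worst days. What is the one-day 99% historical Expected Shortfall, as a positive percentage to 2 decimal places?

3.80%

The 4 worst returns sum to -15.19%.
ES = −(-15.19%) / 4 = 3.7975% ≈ 3.80%.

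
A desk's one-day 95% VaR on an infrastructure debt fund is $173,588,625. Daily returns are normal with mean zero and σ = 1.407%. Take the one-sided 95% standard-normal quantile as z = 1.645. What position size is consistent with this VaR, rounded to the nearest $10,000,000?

$7,500,000,000

VaR as a fraction of value: z·σ = 1.645 × 1.407% = 2.31452%.
Position = $173,588,625 / 0.0231451 = $7,500,000,000.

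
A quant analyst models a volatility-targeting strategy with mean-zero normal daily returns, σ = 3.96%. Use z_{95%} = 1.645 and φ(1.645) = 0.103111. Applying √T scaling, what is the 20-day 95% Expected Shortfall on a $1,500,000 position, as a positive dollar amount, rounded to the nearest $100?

σ_{20d} = 3.96% × √20 = 17.710%.
ES multiplier = φ(z)/(1−α) = 0.103111/0.05 = 2.062.
ES = 17.710% × 2.062 = 36.518%; on $1,500,000: $547,770.

$547,800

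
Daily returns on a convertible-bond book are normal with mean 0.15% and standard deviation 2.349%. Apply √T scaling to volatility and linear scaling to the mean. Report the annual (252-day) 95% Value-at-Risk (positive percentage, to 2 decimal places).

23.54%

At 95%, z = 1.645.
σ_{252d} = 2.349% × √252 = 37.289%; μ_{252d} = 252 × 0.15% = 37.800%.
VaR = −(37.800%) + 1.645 × 37.289% = 23.540%.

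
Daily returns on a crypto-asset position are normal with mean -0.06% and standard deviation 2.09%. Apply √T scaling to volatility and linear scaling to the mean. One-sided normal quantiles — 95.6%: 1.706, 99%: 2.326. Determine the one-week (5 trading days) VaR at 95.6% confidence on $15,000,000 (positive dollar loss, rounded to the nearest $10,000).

σ_{5d} = 2.09% × √5 = 4.673%; μ_{5d} = 5 × -0.06% = -0.300%.
VaR = −(-0.300%) + 1.706 × 4.673% = 8.272%.
On $15,000,000: 0.08272 × $15,000,000 = $1,240,800.

$1,240,000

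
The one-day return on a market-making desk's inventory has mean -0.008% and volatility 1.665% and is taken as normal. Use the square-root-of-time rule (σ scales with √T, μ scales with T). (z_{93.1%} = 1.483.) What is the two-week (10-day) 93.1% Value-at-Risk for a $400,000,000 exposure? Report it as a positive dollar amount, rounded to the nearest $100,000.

$31,600,000

σ_{10d} = 1.665% × √10 = 5.265%; μ_{10d} = 10 × -0.008% = -0.080%.
VaR = −(-0.080%) + 1.483 × 5.265% = 7.888%.
On $400,000,000: 0.07888 × $400,000,000 = $31,552,000.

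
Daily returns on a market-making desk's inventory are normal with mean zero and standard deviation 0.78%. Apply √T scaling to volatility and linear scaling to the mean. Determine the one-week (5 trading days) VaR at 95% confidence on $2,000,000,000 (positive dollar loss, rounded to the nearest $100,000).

At 95%, z = 1.645.
σ_{5d} = 0.78% × √5 = 1.744%.
VaR = 1.645 × 1.744% = 2.869%.
On $2,000,000,000: 0.02869 × $2,000,000,000 = $57,380,000.

$57,400,000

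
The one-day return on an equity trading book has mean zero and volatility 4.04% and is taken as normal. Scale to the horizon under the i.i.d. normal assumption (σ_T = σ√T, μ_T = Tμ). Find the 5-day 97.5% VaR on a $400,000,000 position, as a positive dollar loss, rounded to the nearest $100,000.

$70,800,000

At 97.5%, z = 1.960.
σ_{5d} = 4.04% × √5 = 9.034%.
VaR = 1.960 × 9.034% = 17.707%.
On $400,000,000: 0.17707 × $400,000,000 = $70,828,000.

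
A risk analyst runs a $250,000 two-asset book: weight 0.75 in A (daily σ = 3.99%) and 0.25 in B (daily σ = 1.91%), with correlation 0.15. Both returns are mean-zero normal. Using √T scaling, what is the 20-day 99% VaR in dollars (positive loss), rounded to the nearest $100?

$80,600

σ_p = √(0.75²·3.99² + 0.25²·1.91² + 2·0.15·0.75·0.25·3.99·1.91) = 3.100%.
σ_{20d} = 3.100% × √20 = 13.864%.
z(99%) = 2.326.
VaR = 2.326 × 13.864% = 32.248%; on $250,000 that is $80,620.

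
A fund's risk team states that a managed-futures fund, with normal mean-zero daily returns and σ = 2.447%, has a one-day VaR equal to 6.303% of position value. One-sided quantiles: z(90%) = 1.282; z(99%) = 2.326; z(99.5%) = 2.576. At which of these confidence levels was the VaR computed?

Implied z = VaR/σ = 6.303 / 2.447 = 2.576.
This matches z(99.5%) = 2.576.

99.5%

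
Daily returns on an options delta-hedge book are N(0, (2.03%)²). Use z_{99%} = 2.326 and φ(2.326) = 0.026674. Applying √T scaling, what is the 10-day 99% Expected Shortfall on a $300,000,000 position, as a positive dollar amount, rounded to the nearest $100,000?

σ_{10d} = 2.03% × √10 = 6.419%.
ES multiplier = φ(z)/(1−α) = 0.026674/0.01 = 2.667.
ES = 6.419% × 2.667 = 17.119%; on $300,000,000: $51,357,000.

$51,400,000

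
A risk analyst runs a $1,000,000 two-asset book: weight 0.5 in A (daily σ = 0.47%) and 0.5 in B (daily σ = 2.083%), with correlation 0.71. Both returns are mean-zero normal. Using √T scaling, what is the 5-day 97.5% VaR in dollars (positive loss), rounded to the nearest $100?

σ_p = √(0.5²·0.47² + 0.5²·2.083² + 2·0.71·0.5·0.5·0.47·2.083) = 1.220%.
σ_{5d} = 1.220% × √5 = 2.728%.
z(97.5%) = 1.960.
VaR = 1.960 × 2.728% = 5.347%; on $1,000,000 that is $53,470.

$53,500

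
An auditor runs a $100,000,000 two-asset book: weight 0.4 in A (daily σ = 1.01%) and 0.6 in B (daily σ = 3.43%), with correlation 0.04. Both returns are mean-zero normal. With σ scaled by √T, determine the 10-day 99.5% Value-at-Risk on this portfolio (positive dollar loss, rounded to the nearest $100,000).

$17,200,000

σ_p = √(0.4²·1.01² + 0.6²·3.43² + 2·0.04·0.4·0.6·1.01·3.43) = 2.113%.
σ_{10d} = 2.113% × √10 = 6.682%.
z(99.5%) = 2.576.
VaR = 2.576 × 6.682% = 17.213%; on $100,000,000 that is $17,213,000.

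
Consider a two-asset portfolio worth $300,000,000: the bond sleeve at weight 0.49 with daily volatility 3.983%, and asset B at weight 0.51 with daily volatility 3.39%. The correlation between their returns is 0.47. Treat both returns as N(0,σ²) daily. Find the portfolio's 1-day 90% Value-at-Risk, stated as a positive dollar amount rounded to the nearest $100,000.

$12,100,000

σ_p² = 0.49²·3.983² + 0.51²·3.39² + 2·0.47·0.49·0.51·3.983·3.39 = 9.9699 (%²).
σ_p = √9.9699 = 3.158%.
At 90%, z = 1.282.
VaR = 1.282 × 3.158% = 4.049%; on $300,000,000 that is $12,147,000.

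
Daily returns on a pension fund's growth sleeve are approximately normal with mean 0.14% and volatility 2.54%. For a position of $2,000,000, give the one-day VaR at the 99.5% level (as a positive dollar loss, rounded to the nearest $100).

At 99.5% one-sided, z = 2.576.
VaR = −μ + z·σ = −(0.14%) + 2.576 × 2.54% = 6.403%.
On $2,000,000: 0.06403 × $2,000,000 = $128,060.

$128,100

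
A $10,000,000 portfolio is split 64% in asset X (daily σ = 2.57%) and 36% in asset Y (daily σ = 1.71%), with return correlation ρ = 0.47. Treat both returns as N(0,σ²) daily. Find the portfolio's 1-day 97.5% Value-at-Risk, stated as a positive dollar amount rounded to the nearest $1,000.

σ_p² = 0.64²·2.57² + 0.36²·1.71² + 2·0.47·0.64·0.36·2.57·1.71 = 4.0361 (%²).
σ_p = √4.0361 = 2.009%.
At 97.5%, z = 1.960.
VaR = 1.960 × 2.009% = 3.938%; on $10,000,000 that is $393,800.

$394,000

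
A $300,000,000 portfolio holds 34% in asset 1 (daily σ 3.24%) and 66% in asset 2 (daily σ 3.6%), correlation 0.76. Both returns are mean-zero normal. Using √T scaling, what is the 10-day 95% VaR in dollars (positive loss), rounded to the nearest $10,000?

σ_p = √(0.34²·3.24² + 0.66²·3.6² + 2·0.76·0.34·0.66·3.24·3.6) = 3.292%.
σ_{10d} = 3.292% × √10 = 10.410%.
z(95%) = 1.645.
VaR = 1.645 × 10.410% = 17.124%; on $300,000,000 that is $51,372,000.

$51,370,000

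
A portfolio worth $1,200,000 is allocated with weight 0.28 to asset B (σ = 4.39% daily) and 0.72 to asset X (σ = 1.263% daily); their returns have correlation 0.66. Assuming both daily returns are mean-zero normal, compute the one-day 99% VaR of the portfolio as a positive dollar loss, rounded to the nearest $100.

$54,500

σ_p² = 0.28²·4.39² + 0.72²·1.263² + 2·0.66·0.28·0.72·4.39·1.263 = 3.8133 (%²).
σ_p = √3.8133 = 1.953%.
At 99%, z = 2.326.
VaR = 2.326 × 1.953% = 4.543%; on $1,200,000 that is $54,516.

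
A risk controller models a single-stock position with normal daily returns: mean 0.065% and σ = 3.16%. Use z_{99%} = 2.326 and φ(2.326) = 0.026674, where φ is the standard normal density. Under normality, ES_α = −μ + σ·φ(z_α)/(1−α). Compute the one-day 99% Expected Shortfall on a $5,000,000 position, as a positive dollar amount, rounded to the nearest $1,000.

Tail multiplier: φ(z)/(1−α) = 0.026674 / 0.01 = 2.667.
ES = −(0.065%) + 3.16% × 2.667 = 8.363%.
On $5,000,000: 0.08363 × $5,000,000 = $418,150.

$418,000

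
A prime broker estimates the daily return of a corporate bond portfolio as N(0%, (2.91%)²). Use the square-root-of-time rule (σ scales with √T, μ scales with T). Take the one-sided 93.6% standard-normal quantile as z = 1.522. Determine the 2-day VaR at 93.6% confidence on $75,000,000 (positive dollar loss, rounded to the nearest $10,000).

$4,700,000

σ_{2d} = 2.91% × √2 = 4.115%.
VaR = 1.522 × 4.115% = 6.263%.
On $75,000,000: 0.06263 × $75,000,000 = $4,697,250.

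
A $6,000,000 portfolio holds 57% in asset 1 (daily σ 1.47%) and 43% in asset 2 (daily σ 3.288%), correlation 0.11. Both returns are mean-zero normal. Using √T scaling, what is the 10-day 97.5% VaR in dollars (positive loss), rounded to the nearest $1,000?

σ_p = √(0.57²·1.47² + 0.43²·3.288² + 2·0.11·0.57·0.43·1.47·3.288) = 1.721%.
σ_{10d} = 1.721% × √10 = 5.442%.
z(97.5%) = 1.960.
VaR = 1.960 × 5.442% = 10.666%; on $6,000,000 that is $639,960.

$640,000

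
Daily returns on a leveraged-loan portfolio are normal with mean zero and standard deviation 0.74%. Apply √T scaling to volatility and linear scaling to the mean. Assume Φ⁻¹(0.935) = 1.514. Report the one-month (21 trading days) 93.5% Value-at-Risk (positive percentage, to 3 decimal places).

σ_{21d} = 0.74% × √21 = 3.391%.
VaR = 1.514 × 3.391% = 5.134%.

5.134%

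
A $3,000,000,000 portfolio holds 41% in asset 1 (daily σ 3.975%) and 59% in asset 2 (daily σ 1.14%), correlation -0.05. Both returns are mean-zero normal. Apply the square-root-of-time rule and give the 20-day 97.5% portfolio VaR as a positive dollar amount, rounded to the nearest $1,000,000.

σ_p = √(0.41²·3.975² + 0.59²·1.14² + 2·-0.05·0.41·0.59·3.975·1.14) = 1.732%.
σ_{20d} = 1.732% × √20 = 7.746%.
z(97.5%) = 1.960.
VaR = 1.960 × 7.746% = 15.182%; on $3,000,000,000 that is $455,460,000.

$455,000,000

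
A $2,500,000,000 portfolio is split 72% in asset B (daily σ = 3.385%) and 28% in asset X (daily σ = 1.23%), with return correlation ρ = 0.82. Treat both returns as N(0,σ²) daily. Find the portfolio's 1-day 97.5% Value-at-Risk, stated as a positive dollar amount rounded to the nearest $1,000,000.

σ_p² = 0.72²·3.385² + 0.28²·1.23² + 2·0.82·0.72·0.28·3.385·1.23 = 7.4351 (%²).
σ_p = √7.4351 = 2.727%.
At 97.5%, z = 1.960.
VaR = 1.960 × 2.727% = 5.345%; on $2,500,000,000 that is $133,625,000.

$134,000,000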